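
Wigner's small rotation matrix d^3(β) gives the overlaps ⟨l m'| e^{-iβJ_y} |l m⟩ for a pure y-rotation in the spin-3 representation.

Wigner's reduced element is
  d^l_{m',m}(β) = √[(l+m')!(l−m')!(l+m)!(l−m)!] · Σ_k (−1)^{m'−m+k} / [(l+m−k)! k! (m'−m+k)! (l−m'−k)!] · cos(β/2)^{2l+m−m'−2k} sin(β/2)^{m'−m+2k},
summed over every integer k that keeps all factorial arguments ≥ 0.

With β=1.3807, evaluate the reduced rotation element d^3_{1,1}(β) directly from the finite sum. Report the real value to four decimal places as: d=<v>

d=-0.3498

d^3_{1,1}(β=1.3807) via Wigner's sum:
Half-angle: c=0.771023, s=0.636807. N=√(24·2·24·2)=48.000000
Admissible k: 0..2 (factorial args all ≥0)
  k=0: (−1)^0·48.0000/(48)·0.7710^6·0.6368^0 = +0.210090
  k=1: (−1)^1·48.0000/(6)·0.7710^4·0.6368^2 = -1.146504
  k=2: (−1)^2·48.0000/(8)·0.7710^2·0.6368^4 = +0.586567
d^3_{1,1}(1.3807) = +0.210090 -1.146504 +0.586567 = -0.349847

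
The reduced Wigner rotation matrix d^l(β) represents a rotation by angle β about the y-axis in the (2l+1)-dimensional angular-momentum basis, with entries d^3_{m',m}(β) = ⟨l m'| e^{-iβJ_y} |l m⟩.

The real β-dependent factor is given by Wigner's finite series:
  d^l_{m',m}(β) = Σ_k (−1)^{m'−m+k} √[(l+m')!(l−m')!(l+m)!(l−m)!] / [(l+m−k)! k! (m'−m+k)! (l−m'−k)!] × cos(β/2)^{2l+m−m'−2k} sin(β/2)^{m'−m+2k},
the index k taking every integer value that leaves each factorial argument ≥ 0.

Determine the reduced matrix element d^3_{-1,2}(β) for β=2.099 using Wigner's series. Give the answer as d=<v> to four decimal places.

d^3_{-1,2}(β=2.099) via Wigner's sum:
With c≡cos(β/2)=0.498005 and s≡sin(β/2)=0.867174, N=[2·24·120·1]^{1/2}=75.894664
Admissible k: 3..4 (factorial args all ≥0)
  k=3: (−1)^0·75.8947/(12)·0.4980^3·0.8672^3 = +0.509389
  k=4: (−1)^1·75.8947/(24)·0.4980^1·0.8672^5 = -0.772264
d^3_{-1,2}(2.099) = +0.509389 -0.772264 = -0.262875

d=-0.2629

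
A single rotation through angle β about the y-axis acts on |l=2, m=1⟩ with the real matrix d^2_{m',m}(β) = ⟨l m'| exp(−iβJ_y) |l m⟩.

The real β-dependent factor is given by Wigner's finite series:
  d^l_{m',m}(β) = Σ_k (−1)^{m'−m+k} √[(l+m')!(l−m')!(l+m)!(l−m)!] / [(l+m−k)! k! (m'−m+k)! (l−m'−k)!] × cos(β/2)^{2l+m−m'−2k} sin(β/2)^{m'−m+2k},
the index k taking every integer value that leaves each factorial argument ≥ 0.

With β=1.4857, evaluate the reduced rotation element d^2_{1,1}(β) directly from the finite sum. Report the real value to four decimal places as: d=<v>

d=-0.4503

d^2_{1,1}(β=1.4857) via Wigner's sum:
c=cos(1.4857/2)=0.736544, s=sin(1.4857/2)=0.676390; N=√[6·1·6·1]=6.000000
Admissible k: 0..1 (factorial args all ≥0)
  k=0: (−1)^0·6.0000/(6)·0.7365^4·0.6764^0 = +0.294303
  k=1: (−1)^1·6.0000/(2)·0.7365^2·0.6764^2 = -0.744582
d^2_{1,1}(1.4857) = +0.294303 -0.744582 = -0.450279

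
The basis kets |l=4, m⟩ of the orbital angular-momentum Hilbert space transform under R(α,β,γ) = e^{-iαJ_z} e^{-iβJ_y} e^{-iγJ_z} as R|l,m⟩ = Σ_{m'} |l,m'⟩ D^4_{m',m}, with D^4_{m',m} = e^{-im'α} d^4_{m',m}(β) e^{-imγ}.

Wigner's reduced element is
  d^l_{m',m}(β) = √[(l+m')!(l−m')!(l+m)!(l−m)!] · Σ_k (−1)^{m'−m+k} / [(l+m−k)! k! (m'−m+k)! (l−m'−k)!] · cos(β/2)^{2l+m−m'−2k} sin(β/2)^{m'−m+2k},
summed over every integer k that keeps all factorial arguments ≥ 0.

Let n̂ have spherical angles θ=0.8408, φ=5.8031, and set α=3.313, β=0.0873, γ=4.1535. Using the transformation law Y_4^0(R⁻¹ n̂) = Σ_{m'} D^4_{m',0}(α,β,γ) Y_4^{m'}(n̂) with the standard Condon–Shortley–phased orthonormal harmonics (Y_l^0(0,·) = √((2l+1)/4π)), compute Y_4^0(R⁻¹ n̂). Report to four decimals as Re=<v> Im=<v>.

Re=-0.3522 Im=0.0000

Need the full column D^4_{m',0} for m'=−4..4 at α=3.313, β=0.0873, γ=4.1535.
cos(β/2)=0.999047, sin(β/2)=0.043636
d^4_{-4,0}: single k=4 term ⇒ +0.000030;  D = +0.000023+0.000019i
d^4_{-3,0}: k∈[3..4] ⇒ +0.000978 -0.000002 = +0.000977;  D = -0.000850-0.000480i
d^4_{-2,0}: k∈[2..4] ⇒ +0.017961 -0.000091 +0.000000 = +0.017870;  D = +0.016830+0.006007i
d^4_{-1,0}: k∈[1..4] ⇒ +0.193849 -0.002219 +0.000004 -0.000000 = +0.191635;  D = -0.188826-0.032687i
d^4_{0,0}: k∈[0..4] ⇒ +0.992405 -0.030292 +0.000130 -0.000000 +0.000000 = +0.962243;  D = +0.962243+0.000000i
d^4_{1,0}: k∈[0..3] ⇒ -0.193849 +0.002219 -0.000004 +0.000000 = -0.191635;  D = +0.188826-0.032687i
d^4_{2,0}: k∈[0..2] ⇒ +0.017961 -0.000091 +0.000000 = +0.017870;  D = +0.016830-0.006007i
d^4_{3,0}: k∈[0..1] ⇒ -0.000978 +0.000002 = -0.000977;  D = +0.000850-0.000480i
d^4_{4,0}: single k=0 term ⇒ +0.000030;  D = +0.000023-0.000019i
Y_4^{m'}(θ=0.8408,φ=5.8031) and Σ D·Y over m':
  (+0.0000+0.0000i)·(-0.0467+0.1282i)  (-0.0009-0.0005i)·(+0.0450+0.3424i)  (+0.0168+0.0060i)·(+0.2251+0.3216i)  (-0.1888-0.0327i)·(+0.0236+0.0123i)  (+0.9622+0.0000i)·(-0.3617+0.0000i)  (+0.1888-0.0327i)·(-0.0236+0.0123i)  (+0.0168-0.0060i)·(+0.2251-0.3216i)  (+0.0009-0.0005i)·(-0.0450+0.3424i)  (+0.0000-0.0000i)·(-0.0467-0.1282i)
Y_4^0(R⁻¹ n̂) = -0.352208-0.000000i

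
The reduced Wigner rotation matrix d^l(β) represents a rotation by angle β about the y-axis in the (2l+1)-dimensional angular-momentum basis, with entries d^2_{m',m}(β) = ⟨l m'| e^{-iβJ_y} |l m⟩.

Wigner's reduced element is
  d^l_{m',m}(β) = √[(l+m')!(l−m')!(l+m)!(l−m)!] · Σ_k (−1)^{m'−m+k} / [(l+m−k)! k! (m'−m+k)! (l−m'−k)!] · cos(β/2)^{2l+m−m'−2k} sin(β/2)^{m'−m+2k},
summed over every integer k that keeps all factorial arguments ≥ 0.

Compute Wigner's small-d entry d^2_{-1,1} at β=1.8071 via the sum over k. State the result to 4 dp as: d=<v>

d^2_{-1,1}(β=1.8071) via Wigner's sum:
With c≡cos(β/2)=0.618825 and s≡sin(β/2)=0.785529, N=[1·6·6·1]^{1/2}=6.000000
Admissible k: 2..3 (factorial args all ≥0)
  k=2: (−1)^0·6.0000/(2)·0.6188^2·0.7855^2 = +0.708894
  k=3: (−1)^1·6.0000/(6)·0.6188^0·0.7855^4 = -0.380757
d^2_{-1,1}(1.8071) = +0.708894 -0.380757 = +0.328137

d=0.3281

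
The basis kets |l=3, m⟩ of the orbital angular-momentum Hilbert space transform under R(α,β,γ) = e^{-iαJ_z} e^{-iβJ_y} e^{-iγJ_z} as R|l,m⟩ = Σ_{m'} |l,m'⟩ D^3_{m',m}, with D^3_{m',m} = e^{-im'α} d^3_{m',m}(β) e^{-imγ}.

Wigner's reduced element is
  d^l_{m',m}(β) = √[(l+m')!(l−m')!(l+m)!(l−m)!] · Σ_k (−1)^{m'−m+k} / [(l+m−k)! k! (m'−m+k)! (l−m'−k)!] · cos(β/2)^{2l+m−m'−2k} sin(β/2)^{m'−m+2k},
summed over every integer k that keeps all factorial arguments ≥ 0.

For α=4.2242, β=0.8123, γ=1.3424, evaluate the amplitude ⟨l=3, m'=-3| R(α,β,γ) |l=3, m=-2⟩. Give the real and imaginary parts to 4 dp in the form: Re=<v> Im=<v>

Re=-0.5946 Im=0.2174

D^3_{-3,-2}(4.2242,0.8123,1.3424) = e^{-i·-3·4.2242}·d^3_{-3,-2}(0.8123)·e^{-i·-2·1.3424}. Compute d first:
c=cos(0.8123/2)=0.918649, s=sin(0.8123/2)=0.395075; N=√[1·720·1·120]=293.938769
k∈{1} keeps every argument non-negative
  k=1: (−1)^0·293.9388/(120)·0.9186^5·0.3951^1 = +0.633145
d^3_{-3,-2}(0.8123) = +0.633145
D = (+0.994363+0.106030i)·(+0.633145)·(-0.897472+0.441072i) = -0.594636+0.217439i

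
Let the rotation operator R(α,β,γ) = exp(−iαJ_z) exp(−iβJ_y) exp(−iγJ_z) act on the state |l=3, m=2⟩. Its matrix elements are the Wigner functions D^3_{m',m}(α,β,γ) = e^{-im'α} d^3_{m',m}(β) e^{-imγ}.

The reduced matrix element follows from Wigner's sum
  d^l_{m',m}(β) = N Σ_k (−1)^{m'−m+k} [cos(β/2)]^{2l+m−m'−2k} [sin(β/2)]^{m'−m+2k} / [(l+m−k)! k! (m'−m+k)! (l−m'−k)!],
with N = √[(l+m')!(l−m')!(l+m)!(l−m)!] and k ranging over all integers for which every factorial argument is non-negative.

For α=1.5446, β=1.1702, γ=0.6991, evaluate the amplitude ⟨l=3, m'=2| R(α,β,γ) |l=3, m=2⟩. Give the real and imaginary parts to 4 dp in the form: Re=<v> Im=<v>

Re=0.0894 Im=-0.3908

D^3_{2,2}(1.5446,1.1702,0.6991) = e^{-i·2·1.5446}·d^3_{2,2}(1.1702)·e^{-i·2·0.6991}. Compute d first:
c=cos(1.1702/2)=0.833657, s=sin(1.1702/2)=0.552283; N=√[120·1·120·1]=120.000000
k: max(0,(2)−(2))=0 … min(3+(2),3−(2))=1
  k=0: (−1)^0·120.0000/(120)·0.8337^6·0.5523^0 = +0.335679
  k=1: (−1)^1·120.0000/(24)·0.8337^4·0.5523^2 = -0.736618
d^3_{2,2}(1.1702) = +0.335679 -0.736618 = -0.400939
D = (-0.998628-0.052369i)·(-0.400939)·(+0.171741-0.985142i) = +0.089448-0.390834i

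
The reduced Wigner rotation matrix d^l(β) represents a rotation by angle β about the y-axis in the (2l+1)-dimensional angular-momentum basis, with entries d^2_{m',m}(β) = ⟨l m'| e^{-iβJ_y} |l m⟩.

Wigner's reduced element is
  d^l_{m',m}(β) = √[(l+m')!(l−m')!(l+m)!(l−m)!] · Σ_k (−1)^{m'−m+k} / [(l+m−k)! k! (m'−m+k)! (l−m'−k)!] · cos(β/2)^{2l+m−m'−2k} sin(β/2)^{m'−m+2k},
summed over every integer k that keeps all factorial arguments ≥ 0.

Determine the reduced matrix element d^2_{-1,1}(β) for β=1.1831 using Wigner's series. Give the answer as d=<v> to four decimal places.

d^2_{-1,1}(β=1.1831) via Wigner's sum:
With c≡cos(β/2)=0.830077 and s≡sin(β/2)=0.557648, N=[1·6·6·1]^{1/2}=6.000000
k∈{2,3} keeps every argument non-negative
  k=2: (−1)^0·6.0000/(2)·0.8301^2·0.5576^2 = +0.642805
  k=3: (−1)^1·6.0000/(6)·0.8301^0·0.5576^4 = -0.096703
d^2_{-1,1}(1.1831) = +0.642805 -0.096703 = +0.546101

d=0.5461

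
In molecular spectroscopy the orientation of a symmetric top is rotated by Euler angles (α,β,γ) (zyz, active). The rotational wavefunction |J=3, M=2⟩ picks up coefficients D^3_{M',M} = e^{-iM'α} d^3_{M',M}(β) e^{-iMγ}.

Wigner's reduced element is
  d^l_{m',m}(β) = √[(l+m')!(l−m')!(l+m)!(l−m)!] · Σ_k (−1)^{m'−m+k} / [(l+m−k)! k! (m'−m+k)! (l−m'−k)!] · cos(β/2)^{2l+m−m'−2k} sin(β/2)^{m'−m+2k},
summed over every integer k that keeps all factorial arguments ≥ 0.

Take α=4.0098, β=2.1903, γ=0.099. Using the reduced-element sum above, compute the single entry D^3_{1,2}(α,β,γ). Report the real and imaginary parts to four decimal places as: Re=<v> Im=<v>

Re=0.1789 Im=-0.3239

First d^3_{1,2}(β=2.1903), then the phase factors e^{-i(1)α} and e^{-i(2)γ}:
With c≡cos(β/2)=0.457913 and s≡sin(β/2)=0.888997, N=[24·2·120·1]^{1/2}=75.894664
The bounds max(0,m−m')=1 and min(l+m,l−m')=2 give 2 terms
  k=1: (−1)^0·75.8947/(24)·0.4579^5·0.8890^1 = +0.056600
  k=2: (−1)^1·75.8947/(12)·0.4579^3·0.8890^3 = -0.426658
d^3_{1,2}(2.1903) = +0.056600 -0.426658 = -0.370058
Attach z-rotation phases: D = e^{-i(1)(4.0098)}·(-0.370058)·e^{-i(2)(0.099)} = +0.178904-0.323939i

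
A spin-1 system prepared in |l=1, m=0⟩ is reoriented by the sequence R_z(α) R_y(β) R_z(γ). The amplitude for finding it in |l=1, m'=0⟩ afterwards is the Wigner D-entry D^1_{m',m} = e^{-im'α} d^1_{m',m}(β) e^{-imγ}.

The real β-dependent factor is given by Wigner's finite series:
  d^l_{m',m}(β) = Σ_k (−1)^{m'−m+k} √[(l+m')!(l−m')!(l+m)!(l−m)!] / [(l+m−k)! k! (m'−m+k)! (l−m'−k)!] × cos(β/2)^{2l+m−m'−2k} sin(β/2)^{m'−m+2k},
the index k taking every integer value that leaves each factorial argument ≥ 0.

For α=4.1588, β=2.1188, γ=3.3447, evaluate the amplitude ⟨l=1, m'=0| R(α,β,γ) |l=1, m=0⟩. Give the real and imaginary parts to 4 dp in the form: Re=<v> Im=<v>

Re=-0.5210 Im=0.0000

Split into d^1_{0,0}(β=2.1188) × two z-phases.
c=cos(2.1188/2)=0.489395, s=sin(2.1188/2)=0.872062; N=√[1·1·1·1]=1.000000
The bounds max(0,m−m')=0 and min(l+m,l−m')=1 give 2 terms
  k=0: (−1)^0·1.0000/(1)·0.4894^2·0.8721^0 = +0.239508
  k=1: (−1)^1·1.0000/(1)·0.4894^0·0.8721^2 = -0.760492
d^1_{0,0}(2.1188) = +0.239508 -0.760492 = -0.520984
Attach z-rotation phases: D = e^{-i(0)(4.1588)}·(-0.520984)·e^{-i(0)(3.3447)} = -0.520984+0.000000i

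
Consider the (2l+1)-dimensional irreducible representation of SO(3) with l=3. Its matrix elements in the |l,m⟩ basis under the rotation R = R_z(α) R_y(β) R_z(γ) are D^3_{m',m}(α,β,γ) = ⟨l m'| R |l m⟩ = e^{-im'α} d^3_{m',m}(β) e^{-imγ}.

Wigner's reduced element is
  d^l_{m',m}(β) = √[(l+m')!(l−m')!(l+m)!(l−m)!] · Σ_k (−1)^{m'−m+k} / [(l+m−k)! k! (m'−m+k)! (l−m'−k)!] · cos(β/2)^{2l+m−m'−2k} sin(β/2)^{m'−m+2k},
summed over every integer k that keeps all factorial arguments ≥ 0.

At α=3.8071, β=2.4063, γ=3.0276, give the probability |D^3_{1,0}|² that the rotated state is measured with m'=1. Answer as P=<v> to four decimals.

P=0.2584

First d^3_{1,0}(β=2.4063), then the phase factors e^{-i(1)α} and e^{-i(0)γ}:
c=cos(2.4063/2)=0.359420, s=sin(2.4063/2)=0.933176; N=√[24·2·6·6]=41.569219
k∈{0,1,2} keeps every argument non-negative
  k=0: (−1)^1·41.5692/(12)·0.3594^5·0.9332^1 = -0.019389
  k=1: (−1)^2·41.5692/(4)·0.3594^3·0.9332^3 = +0.392111
  k=2: (−1)^3·41.5692/(12)·0.3594^1·0.9332^5 = -0.881070
d^3_{1,0}(2.4063) = -0.019389 +0.392111 -0.881070 = -0.508348
|D^3_{1,0}|² = |d^3_{1,0}(β)|² = (-0.508348)² = 0.258418 (the z-rotation phases have unit modulus)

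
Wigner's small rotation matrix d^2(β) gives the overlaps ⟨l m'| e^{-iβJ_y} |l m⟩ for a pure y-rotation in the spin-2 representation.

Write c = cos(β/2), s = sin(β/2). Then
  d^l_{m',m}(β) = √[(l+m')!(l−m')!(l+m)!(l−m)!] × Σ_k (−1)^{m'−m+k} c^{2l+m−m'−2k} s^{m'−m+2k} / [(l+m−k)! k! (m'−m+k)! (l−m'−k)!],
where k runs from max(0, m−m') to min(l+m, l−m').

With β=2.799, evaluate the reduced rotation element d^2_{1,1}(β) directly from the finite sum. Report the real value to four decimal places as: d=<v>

d^2_{1,1}(β=2.799) via Wigner's sum:
c=cos(2.799/2)=0.170460, s=sin(2.799/2)=0.985365; N=√[6·1·6·1]=6.000000
Admissible k: 0..1 (factorial args all ≥0)
  k=0: (−1)^0·6.0000/(6)·0.1705^4·0.9854^0 = +0.000844
  k=1: (−1)^1·6.0000/(2)·0.1705^2·0.9854^2 = -0.084637
d^2_{1,1}(2.799) = +0.000844 -0.084637 = -0.083793

d=-0.0838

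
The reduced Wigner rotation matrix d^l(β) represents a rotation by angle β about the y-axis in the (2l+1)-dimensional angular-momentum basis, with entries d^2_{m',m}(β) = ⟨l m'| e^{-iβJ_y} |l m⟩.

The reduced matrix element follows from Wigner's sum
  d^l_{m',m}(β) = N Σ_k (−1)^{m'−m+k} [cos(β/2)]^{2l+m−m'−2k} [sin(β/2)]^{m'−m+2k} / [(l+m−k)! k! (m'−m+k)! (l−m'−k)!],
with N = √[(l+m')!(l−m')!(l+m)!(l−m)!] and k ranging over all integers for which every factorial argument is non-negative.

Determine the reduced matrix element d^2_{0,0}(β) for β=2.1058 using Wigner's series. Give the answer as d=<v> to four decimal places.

d=-0.1101

d^2_{0,0}(β=2.1058) via Wigner's sum:
With c≡cos(β/2)=0.495053 and s≡sin(β/2)=0.868863, N=[2·2·2·2]^{1/2}=4.000000
The bounds max(0,m−m')=0 and min(l+m,l−m')=2 give 3 terms
  k=0: (−1)^0·4.0000/(4)·0.4951^4·0.8689^0 = +0.060063
  k=1: (−1)^1·4.0000/(1)·0.4951^2·0.8689^2 = -0.740059
  k=2: (−1)^2·4.0000/(4)·0.4951^0·0.8689^4 = +0.569907
d^2_{0,0}(2.1058) = +0.060063 -0.740059 +0.569907 = -0.110088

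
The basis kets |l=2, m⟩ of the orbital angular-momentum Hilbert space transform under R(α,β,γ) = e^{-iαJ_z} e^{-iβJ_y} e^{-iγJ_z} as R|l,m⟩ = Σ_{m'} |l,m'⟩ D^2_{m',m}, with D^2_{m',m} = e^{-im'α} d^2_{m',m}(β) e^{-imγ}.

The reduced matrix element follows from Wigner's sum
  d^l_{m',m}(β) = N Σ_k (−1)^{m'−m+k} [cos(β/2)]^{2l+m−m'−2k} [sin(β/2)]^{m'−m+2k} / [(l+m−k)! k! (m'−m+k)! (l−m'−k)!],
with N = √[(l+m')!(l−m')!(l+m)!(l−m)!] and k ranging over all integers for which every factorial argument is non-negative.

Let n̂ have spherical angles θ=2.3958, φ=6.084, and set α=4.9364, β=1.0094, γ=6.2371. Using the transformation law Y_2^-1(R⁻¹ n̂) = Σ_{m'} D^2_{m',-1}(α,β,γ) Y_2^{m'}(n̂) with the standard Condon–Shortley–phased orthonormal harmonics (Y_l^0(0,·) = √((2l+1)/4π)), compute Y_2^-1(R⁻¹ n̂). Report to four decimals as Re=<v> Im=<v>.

Re=-0.0888 Im=0.0783

Need the full column D^2_{m',-1} for m'=−2..2 at α=4.9364, β=1.0094, γ=6.2371.
cos(β/2)=0.875320, sin(β/2)=0.483545
d^2_{-2,-1}: single k=1 term ⇒ +0.648585;  D = -0.596896-0.253727i
d^2_{-1,-1}: k∈[0..1] ⇒ +0.587038 -0.537438 = +0.049601;  D = +0.008779-0.048818i
d^2_{0,-1}: k∈[0..1] ⇒ -0.794351 +0.242411 = -0.551940;  D = -0.551354+0.025427i
d^2_{1,-1}: k∈[0..1] ⇒ +0.537438 -0.054670 = +0.482768;  D = +0.128814+0.465265i
d^2_{2,-1}: single k=0 term ⇒ -0.197928;  D = +0.174254-0.093866i
Y_2^{m'}(θ=2.3958,φ=6.084) and Σ D·Y over m':
  (-0.5969-0.2537i)·(+0.1639+0.0690i)  (+0.0088-0.0488i)·(-0.3774-0.0762i)  (-0.5514+0.0254i)·(+0.1951+0.0000i)  (+0.1288+0.4653i)·(+0.3774-0.0762i)  (+0.1743-0.0939i)·(+0.1639-0.0690i)
Y_2^-1(R⁻¹ n̂) = -0.088802+0.078335i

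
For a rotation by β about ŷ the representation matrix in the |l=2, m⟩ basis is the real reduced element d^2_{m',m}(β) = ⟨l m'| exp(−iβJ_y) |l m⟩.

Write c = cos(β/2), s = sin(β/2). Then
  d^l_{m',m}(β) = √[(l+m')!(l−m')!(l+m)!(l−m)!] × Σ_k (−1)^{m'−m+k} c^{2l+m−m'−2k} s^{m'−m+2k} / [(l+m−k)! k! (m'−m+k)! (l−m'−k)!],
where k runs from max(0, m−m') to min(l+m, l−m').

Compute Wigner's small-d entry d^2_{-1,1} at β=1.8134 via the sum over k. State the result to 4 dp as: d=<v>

d^2_{-1,1}(β=1.8134) via Wigner's sum:
Half-angle: c=0.616348, s=0.787474. N=√(1·6·6·1)=6.000000
k: max(0,(1)−(-1))=2 … min(2+(1),2−(-1))=3
  k=2: (−1)^0·6.0000/(2)·0.6163^2·0.7875^2 = +0.706717
  k=3: (−1)^1·6.0000/(6)·0.6163^0·0.7875^4 = -0.384543
d^2_{-1,1}(1.8134) = +0.706717 -0.384543 = +0.322174

d=0.3222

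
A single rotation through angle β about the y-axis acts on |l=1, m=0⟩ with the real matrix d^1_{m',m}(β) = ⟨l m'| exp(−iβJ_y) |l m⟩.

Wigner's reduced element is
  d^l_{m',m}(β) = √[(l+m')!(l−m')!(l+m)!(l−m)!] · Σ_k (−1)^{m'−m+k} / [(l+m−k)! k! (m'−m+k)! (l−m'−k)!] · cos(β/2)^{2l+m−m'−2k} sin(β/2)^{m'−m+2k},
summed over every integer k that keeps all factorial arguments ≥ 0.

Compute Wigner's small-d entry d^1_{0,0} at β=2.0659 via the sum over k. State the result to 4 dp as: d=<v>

d^1_{0,0}(β=2.0659) via Wigner's sum:
Half-angle: c=0.512288, s=0.858814. N=√(1·1·1·1)=1.000000
k: max(0,(0)−(0))=0 … min(1+(0),1−(0))=1
  k=0: (−1)^0·1.0000/(1)·0.5123^2·0.8588^0 = +0.262439
  k=1: (−1)^1·1.0000/(1)·0.5123^0·0.8588^2 = -0.737561
d^1_{0,0}(2.0659) = +0.262439 -0.737561 = -0.475123

d=-0.4751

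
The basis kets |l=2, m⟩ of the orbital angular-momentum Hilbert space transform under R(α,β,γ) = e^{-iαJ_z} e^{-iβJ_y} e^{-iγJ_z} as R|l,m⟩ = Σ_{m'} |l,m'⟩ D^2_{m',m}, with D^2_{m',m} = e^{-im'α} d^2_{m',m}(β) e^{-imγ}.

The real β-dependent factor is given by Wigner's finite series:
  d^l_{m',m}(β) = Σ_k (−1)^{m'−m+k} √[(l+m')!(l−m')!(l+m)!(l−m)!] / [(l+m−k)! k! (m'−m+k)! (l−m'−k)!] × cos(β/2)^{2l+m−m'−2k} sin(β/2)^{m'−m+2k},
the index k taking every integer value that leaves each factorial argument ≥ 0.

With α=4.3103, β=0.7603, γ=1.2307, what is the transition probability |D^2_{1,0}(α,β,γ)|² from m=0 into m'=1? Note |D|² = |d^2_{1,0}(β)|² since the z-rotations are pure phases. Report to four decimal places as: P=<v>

P=0.3741

D^2_{1,0}(4.3103,0.7603,1.2307) = e^{-i·1·4.3103}·d^2_{1,0}(0.7603)·e^{-i·0·1.2307}. Compute d first:
With c≡cos(β/2)=0.928609 and s≡sin(β/2)=0.371060, N=[6·1·2·2]^{1/2}=4.898979
k∈{0,1} keeps every argument non-negative
  k=0: (−1)^1·4.8990/(2)·0.9286^3·0.3711^1 = -0.727810
  k=1: (−1)^2·4.8990/(2)·0.9286^1·0.3711^3 = +0.116209
d^2_{1,0}(0.7603) = -0.727810 +0.116209 = -0.611601
|D^2_{1,0}|² = |d^2_{1,0}(β)|² = (-0.611601)² = 0.374056 (the z-rotation phases have unit modulus)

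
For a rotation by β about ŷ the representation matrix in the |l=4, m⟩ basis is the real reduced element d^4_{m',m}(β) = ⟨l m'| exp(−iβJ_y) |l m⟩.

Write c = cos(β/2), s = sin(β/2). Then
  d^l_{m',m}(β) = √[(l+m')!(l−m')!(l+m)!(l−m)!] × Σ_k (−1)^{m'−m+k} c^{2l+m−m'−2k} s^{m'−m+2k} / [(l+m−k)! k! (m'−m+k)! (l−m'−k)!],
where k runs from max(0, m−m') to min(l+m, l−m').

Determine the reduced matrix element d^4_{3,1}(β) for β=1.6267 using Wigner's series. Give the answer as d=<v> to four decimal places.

d^4_{3,1}(β=1.6267) via Wigner's sum:
c=cos(1.6267/2)=0.687068, s=sin(1.6267/2)=0.726593; N=√[5040·1·120·6]=1904.940944
k: max(0,(1)−(3))=0 … min(4+(1),4−(3))=1
  k=0: (−1)^2·1904.9409/(240)·0.6871^6·0.7266^2 = +0.440810
  k=1: (−1)^3·1904.9409/(144)·0.6871^4·0.7266^4 = -0.821643
d^4_{3,1}(1.6267) = +0.440810 -0.821643 = -0.380833

d=-0.3808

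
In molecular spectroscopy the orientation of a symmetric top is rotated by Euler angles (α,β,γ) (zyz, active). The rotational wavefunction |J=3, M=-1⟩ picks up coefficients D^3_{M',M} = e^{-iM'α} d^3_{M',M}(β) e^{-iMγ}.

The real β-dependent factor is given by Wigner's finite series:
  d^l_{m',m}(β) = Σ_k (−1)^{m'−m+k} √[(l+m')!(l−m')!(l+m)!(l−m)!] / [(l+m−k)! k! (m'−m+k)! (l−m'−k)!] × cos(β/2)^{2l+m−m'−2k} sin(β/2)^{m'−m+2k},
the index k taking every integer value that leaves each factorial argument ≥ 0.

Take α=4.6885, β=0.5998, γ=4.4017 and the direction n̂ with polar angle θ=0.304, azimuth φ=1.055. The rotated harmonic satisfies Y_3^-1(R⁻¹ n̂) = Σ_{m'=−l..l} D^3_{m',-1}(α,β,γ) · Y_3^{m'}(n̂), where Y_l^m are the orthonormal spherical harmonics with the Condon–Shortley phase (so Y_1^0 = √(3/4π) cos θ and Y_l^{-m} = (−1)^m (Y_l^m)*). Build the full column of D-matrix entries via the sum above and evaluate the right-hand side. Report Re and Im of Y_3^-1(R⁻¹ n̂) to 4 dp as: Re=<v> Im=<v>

Re=0.0325 Im=0.2564

Need the full column D^3_{m',-1} for m'=−3..3 at α=4.6885, β=0.5998, γ=4.4017.
cos(β/2)=0.955366, sin(β/2)=0.295425
d^3_{-3,-1}: single k=2 term ⇒ +0.281591;  D = +0.261257-0.105064i
d^3_{-2,-1}: k∈[1..2] ⇒ +0.743525 -0.142193 = +0.601332;  D = +0.210971+0.563109i
d^3_{-1,-1}: k∈[0..2] ⇒ +0.760359 -0.581651 +0.041714 = +0.220421;  D = -0.208199+0.072380i
d^3_{0,-1}: k∈[0..2] ⇒ -0.814491 +0.233648 -0.007447 = -0.588291;  D = +0.179849+0.560125i
d^3_{1,-1}: k∈[0..2] ⇒ +0.436238 -0.055618 +0.000665 = +0.381285;  D = +0.365711-0.107860i
d^3_{2,-1}: k∈[0..1] ⇒ -0.142193 +0.006798 = -0.135395;  D = -0.035188-0.130743i
d^3_{3,-1}: single k=0 term ⇒ +0.026926;  D = -0.026161+0.006375i
Y_3^{m'}(θ=0.304,φ=1.055) and Σ D·Y over m':
  (+0.2613-0.1051i)·(-0.0112+0.0003i)  (+0.2110+0.5631i)·(-0.0449-0.0750i)  (-0.2082+0.0724i)·(+0.1695-0.2989i)  (+0.1798+0.5601i)·(+0.5526+0.0000i)  (+0.3657-0.1079i)·(-0.1695-0.2989i)  (-0.0352-0.1307i)·(-0.0449+0.0750i)  (-0.0262+0.0064i)·(+0.0112+0.0003i)
Y_3^-1(R⁻¹ n̂) = +0.032460+0.256448i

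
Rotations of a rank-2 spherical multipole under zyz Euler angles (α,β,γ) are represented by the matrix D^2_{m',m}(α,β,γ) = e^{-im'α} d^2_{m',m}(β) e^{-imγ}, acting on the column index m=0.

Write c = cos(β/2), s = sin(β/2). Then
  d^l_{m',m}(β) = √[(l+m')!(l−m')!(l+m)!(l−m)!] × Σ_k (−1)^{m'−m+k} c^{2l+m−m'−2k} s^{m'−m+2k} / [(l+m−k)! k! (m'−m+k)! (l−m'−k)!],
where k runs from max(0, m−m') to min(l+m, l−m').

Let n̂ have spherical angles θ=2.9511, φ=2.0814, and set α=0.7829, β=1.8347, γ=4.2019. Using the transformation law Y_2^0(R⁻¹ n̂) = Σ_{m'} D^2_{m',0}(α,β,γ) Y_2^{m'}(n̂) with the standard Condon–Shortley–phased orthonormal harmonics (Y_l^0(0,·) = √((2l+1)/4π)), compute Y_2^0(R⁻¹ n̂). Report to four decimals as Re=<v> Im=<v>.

Re=-0.2272 Im=0.0000

Need the full column D^2_{m',0} for m'=−2..2 at α=0.7829, β=1.8347, γ=4.2019.
cos(β/2)=0.607926, sin(β/2)=0.793993
d^2_{-2,0}: single k=2 term ⇒ +0.570705;  D = +0.002851+0.570697i
d^2_{-1,0}: k∈[1..2] ⇒ +0.436964 -0.745379 = -0.308415;  D = -0.218627-0.217537i
d^2_{0,0}: k∈[0..2] ⇒ +0.136585 -0.931957 +0.397436 = -0.397935;  D = -0.397935+0.000000i
d^2_{1,0}: k∈[0..1] ⇒ -0.436964 +0.745379 = +0.308415;  D = +0.218627-0.217537i
d^2_{2,0}: single k=0 term ⇒ +0.570705;  D = +0.002851-0.570697i
Y_2^{m'}(θ=2.9511,φ=2.0814) and Σ D·Y over m':
  (+0.0029+0.5707i)·(-0.0072+0.0118i)  (-0.2186-0.2175i)·(+0.0702+0.1253i)  (-0.3979+0.0000i)·(+0.5969+0.0000i)  (+0.2186-0.2175i)·(-0.0702+0.1253i)  (+0.0029-0.5707i)·(-0.0072-0.0118i)
Y_2^0(R⁻¹ n̂) = -0.227205+0.000000i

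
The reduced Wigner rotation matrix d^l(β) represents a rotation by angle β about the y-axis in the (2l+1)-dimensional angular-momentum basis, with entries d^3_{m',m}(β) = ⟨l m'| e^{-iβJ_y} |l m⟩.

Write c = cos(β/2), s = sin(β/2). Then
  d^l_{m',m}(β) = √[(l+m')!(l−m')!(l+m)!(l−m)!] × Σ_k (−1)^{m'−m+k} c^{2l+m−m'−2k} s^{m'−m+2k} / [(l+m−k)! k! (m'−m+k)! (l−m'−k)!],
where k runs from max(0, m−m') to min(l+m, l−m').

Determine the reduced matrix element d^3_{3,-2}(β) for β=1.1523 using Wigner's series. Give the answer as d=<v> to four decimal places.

d^3_{3,-2}(β=1.1523) via Wigner's sum:
c=cos(1.1523/2)=0.838566, s=sin(1.1523/2)=0.544800; N=√[720·1·1·120]=293.938769
Admissible k: 0..0 (factorial args all ≥0)
  k=0: (−1)^5·293.9388/(120)·0.8386^1·0.5448^5 = -0.098582
d^3_{3,-2}(1.1523) = -0.098582

d=-0.0986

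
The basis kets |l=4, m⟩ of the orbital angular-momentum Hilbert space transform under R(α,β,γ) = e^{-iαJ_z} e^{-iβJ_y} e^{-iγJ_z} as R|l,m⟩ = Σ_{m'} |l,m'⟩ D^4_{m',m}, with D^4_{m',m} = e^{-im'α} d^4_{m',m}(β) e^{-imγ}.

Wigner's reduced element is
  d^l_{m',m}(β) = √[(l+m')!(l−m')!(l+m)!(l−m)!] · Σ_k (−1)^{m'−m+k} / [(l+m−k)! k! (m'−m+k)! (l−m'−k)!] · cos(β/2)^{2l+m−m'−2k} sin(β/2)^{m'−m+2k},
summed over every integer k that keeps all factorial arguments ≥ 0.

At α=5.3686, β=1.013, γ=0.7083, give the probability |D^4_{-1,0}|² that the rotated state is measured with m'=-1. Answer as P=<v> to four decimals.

D^4_{-1,0}(5.3686,1.013,0.7083) = e^{-i·-1·5.3686}·d^4_{-1,0}(1.013)·e^{-i·0·0.7083}. Compute d first:
With c≡cos(β/2)=0.874448 and s≡sin(β/2)=0.485120, N=[6·120·24·24]^{1/2}=643.987578
Admissible k: 1..4 (factorial args all ≥0)
  k=1: (−1)^0·643.9876/(144)·0.8744^7·0.4851^1 = +0.848205
  k=2: (−1)^1·643.9876/(24)·0.8744^5·0.4851^3 = -1.566326
  k=3: (−1)^2·643.9876/(24)·0.8744^3·0.4851^5 = +0.482072
  k=4: (−1)^3·643.9876/(144)·0.8744^1·0.4851^7 = -0.024728
d^4_{-1,0}(1.013) = +0.848205 -1.566326 +0.482072 -0.024728 = -0.260777
|D^4_{-1,0}|² = |d^4_{-1,0}(β)|² = (-0.260777)² = 0.068005 (the z-rotation phases have unit modulus)

P=0.0680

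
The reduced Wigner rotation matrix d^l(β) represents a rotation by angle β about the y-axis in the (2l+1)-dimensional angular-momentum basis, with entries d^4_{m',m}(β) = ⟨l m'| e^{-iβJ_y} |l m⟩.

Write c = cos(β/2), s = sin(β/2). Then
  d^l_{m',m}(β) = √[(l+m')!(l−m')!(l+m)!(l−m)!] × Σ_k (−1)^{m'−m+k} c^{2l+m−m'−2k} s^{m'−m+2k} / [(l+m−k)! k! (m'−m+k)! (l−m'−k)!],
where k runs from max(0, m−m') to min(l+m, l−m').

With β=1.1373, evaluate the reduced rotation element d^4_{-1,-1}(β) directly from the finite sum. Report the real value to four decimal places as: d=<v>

d=-0.2042

d^4_{-1,-1}(β=1.1373) via Wigner's sum:
c=cos(1.1373/2)=0.842629, s=sin(1.1373/2)=0.538495; N=√[6·120·6·120]=720.000000
k: max(0,(-1)−(-1))=0 … min(4+(-1),4−(-1))=3
  k=0: (−1)^0·720.0000/(720)·0.8426^8·0.5385^0 = +0.254150
  k=1: (−1)^1·720.0000/(48)·0.8426^6·0.5385^2 = -1.556941
  k=2: (−1)^2·720.0000/(24)·0.8426^4·0.5385^4 = +1.271724
  k=3: (−1)^3·720.0000/(72)·0.8426^2·0.5385^6 = -0.173126
d^4_{-1,-1}(1.1373) = +0.254150 -1.556941 +1.271724 -0.173126 = -0.204193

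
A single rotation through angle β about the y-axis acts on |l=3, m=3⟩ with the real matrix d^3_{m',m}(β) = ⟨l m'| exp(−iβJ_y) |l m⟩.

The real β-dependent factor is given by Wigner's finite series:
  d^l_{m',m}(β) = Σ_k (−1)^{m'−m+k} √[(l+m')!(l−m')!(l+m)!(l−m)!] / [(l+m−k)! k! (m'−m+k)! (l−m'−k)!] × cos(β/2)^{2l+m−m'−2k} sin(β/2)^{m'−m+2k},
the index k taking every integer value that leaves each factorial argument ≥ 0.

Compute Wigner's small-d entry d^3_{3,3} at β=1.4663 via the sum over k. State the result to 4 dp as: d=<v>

d=0.1683

d^3_{3,3}(β=1.4663) via Wigner's sum:
With c≡cos(β/2)=0.743070 and s≡sin(β/2)=0.669214, N=[720·1·720·1]^{1/2}=720.000000
Admissible k: 0..0 (factorial args all ≥0)
  k=0: (−1)^0·720.0000/(720)·0.7431^6·0.6692^0 = +0.168337
d^3_{3,3}(1.4663) = +0.168337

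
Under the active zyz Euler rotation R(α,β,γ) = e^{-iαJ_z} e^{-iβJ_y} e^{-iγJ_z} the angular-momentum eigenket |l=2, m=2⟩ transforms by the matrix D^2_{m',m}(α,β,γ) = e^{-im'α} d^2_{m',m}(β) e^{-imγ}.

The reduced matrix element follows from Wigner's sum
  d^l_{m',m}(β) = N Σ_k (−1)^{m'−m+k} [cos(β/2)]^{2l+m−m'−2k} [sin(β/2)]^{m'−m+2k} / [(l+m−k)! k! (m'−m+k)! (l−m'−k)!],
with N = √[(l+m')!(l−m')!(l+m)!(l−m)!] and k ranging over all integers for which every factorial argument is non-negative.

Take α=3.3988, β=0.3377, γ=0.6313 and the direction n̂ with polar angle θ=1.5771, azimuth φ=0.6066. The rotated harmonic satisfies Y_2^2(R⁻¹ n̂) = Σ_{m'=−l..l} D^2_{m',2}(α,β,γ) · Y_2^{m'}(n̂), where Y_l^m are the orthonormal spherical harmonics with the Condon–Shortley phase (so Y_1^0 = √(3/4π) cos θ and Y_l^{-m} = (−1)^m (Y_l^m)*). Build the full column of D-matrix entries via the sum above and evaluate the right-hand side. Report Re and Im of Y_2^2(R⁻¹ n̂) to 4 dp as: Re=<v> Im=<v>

Need the full column D^2_{m',2} for m'=−2..2 at α=3.3988, β=0.3377, γ=0.6313.
cos(β/2)=0.985779, sin(β/2)=0.168049
d^2_{-2,2}: single k=4 term ⇒ +0.000798;  D = +0.000585-0.000543i
d^2_{-1,2}: single k=3 term ⇒ +0.009357;  D = -0.005013+0.007900i
d^2_{0,2}: single k=2 term ⇒ +0.067221;  D = +0.020391-0.064054i
d^2_{1,2}: single k=1 term ⇒ +0.321961;  D = -0.016409+0.321543i
d^2_{2,2}: single k=0 term ⇒ +0.944317;  D = -0.193358-0.924309i
Y_2^{m'}(θ=1.5771,φ=0.6066) and Σ D·Y over m':
  (+0.0006-0.0005i)·(+0.1352-0.3618i)  (-0.0050+0.0079i)·(-0.0040+0.0028i)  (+0.0204-0.0641i)·(-0.3154+0.0000i)  (-0.0164+0.3215i)·(+0.0040+0.0028i)  (-0.1934-0.9243i)·(+0.1352+0.3618i)
Y_2^2(R⁻¹ n̂) = +0.300788-0.173818i

Re=0.3008 Im=-0.1738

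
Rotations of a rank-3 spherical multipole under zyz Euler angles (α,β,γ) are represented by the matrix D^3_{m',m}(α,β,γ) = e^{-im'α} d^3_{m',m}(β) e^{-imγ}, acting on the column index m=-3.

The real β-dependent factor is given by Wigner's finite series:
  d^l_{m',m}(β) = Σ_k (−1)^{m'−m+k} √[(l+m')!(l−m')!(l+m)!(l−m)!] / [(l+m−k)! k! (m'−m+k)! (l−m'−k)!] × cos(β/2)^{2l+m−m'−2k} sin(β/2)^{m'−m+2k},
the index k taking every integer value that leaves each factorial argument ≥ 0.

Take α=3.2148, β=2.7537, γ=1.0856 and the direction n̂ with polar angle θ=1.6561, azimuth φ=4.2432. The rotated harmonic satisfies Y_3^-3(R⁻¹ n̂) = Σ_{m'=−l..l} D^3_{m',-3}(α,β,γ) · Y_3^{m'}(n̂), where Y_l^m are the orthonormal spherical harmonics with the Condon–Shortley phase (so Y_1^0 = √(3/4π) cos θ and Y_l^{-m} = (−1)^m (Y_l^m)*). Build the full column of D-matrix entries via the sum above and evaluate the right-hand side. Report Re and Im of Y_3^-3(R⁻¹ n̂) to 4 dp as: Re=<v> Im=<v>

Need the full column D^3_{m',-3} for m'=−3..3 at α=3.2148, β=2.7537, γ=1.0856.
cos(β/2)=0.192733, sin(β/2)=0.981251
d^3_{-3,-3}: single k=0 term ⇒ +0.000051;  D = +0.000048+0.000017i
d^3_{-2,-3}: single k=0 term ⇒ -0.000639;  D = +0.000617+0.000165i
d^3_{-1,-3}: single k=0 term ⇒ +0.005146;  D = +0.005054+0.000964i
d^3_{0,-3}: single k=0 term ⇒ -0.030250;  D = +0.030049+0.003477i
d^3_{1,-3}: single k=0 term ⇒ +0.133376;  D = +0.133258+0.005600i
d^3_{2,-3}: single k=0 term ⇒ -0.429469;  D = +0.429260-0.013400i
d^3_{3,-3}: single k=0 term ⇒ +0.892650;  D = +0.887789-0.093037i
Y_3^{m'}(θ=1.6561,φ=4.2432) and Σ D·Y over m':
  (+0.0000+0.0000i)·(+0.4072-0.0671i)  (+0.0006+0.0002i)·(+0.0511+0.0697i)  (+0.0051+0.0010i)·(+0.1403-0.2768i)  (+0.0300+0.0035i)·(+0.0942+0.0000i)  (+0.1333+0.0056i)·(-0.1403-0.2768i)  (+0.4293-0.0134i)·(+0.0511-0.0697i)  (+0.8878-0.0930i)·(-0.4072-0.0671i)
Y_3^-3(R⁻¹ n̂) = -0.360051-0.090819i

Re=-0.3601 Im=-0.0908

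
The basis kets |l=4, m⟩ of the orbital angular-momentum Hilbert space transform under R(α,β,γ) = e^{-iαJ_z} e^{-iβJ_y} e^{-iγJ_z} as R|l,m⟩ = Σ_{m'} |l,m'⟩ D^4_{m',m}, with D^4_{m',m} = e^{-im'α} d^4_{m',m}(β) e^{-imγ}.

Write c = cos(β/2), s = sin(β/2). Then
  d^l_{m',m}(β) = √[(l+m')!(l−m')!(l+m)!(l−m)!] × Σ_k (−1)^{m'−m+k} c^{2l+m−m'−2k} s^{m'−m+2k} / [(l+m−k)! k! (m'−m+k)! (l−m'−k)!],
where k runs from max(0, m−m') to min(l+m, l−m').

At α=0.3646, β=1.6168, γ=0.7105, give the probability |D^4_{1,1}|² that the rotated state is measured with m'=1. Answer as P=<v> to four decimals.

D^4_{1,1}(0.3646,1.6168,0.7105) = e^{-i·1·0.3646}·d^4_{1,1}(1.6168)·e^{-i·1·0.7105}. Compute d first:
Half-angle: c=0.690656, s=0.723183. N=√(120·6·120·6)=720.000000
k∈{0,1,2,3} keeps every argument non-negative
  k=0: (−1)^0·720.0000/(720)·0.6907^8·0.7232^0 = +0.051772
  k=1: (−1)^1·720.0000/(48)·0.6907^6·0.7232^2 = -0.851452
  k=2: (−1)^2·720.0000/(24)·0.6907^4·0.7232^4 = +1.867078
  k=3: (−1)^3·720.0000/(72)·0.6907^2·0.7232^6 = -0.682360
d^4_{1,1}(1.6168) = +0.051772 -0.851452 +1.867078 -0.682360 = +0.385038
|D^4_{1,1}|² = |d^4_{1,1}(β)|² = (+0.385038)² = 0.148254 (the z-rotation phases have unit modulus)

P=0.1483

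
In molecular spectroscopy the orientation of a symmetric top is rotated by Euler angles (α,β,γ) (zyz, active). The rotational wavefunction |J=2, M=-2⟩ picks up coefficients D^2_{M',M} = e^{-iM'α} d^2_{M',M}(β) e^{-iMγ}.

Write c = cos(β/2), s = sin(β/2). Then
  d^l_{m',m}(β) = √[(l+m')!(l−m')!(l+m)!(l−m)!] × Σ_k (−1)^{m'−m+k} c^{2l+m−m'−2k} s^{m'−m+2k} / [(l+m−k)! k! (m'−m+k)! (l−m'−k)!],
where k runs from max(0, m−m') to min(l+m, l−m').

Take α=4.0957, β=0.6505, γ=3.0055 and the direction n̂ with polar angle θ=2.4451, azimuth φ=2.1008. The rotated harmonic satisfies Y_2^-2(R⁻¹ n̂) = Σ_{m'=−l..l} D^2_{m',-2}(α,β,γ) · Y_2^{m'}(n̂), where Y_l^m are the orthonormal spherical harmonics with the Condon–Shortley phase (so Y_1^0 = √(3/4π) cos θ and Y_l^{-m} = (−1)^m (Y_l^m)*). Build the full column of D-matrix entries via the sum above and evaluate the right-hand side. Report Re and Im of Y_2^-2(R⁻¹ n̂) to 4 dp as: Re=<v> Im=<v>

Re=-0.0722 Im=0.1395

Need the full column D^2_{m',-2} for m'=−2..2 at α=4.0957, β=0.6505, γ=3.0055.
cos(β/2)=0.947571, sin(β/2)=0.319546
d^2_{-2,-2}: single k=0 term ⇒ +0.806207;  D = -0.052554+0.804493i
d^2_{-1,-2}: single k=0 term ⇒ -0.543748;  D = +0.422146+0.342717i
d^2_{0,-2}: single k=0 term ⇒ +0.224577;  D = +0.216309-0.060375i
d^2_{1,-2}: single k=0 term ⇒ -0.061836;  D = +0.020884-0.058203i
d^2_{2,-2}: single k=0 term ⇒ +0.010426;  D = -0.005970-0.008548i
Y_2^{m'}(θ=2.4451,φ=2.1008) and Σ D·Y over m':
  (-0.0526+0.8045i)·(-0.0777+0.1387i)  (+0.4221+0.3427i)·(+0.1922+0.3280i)  (+0.2163-0.0604i)·(+0.2414+0.0000i)  (+0.0209-0.0582i)·(-0.1922+0.3280i)  (-0.0060-0.0085i)·(-0.0777-0.1387i)
Y_2^-2(R⁻¹ n̂) = -0.072203+0.139488i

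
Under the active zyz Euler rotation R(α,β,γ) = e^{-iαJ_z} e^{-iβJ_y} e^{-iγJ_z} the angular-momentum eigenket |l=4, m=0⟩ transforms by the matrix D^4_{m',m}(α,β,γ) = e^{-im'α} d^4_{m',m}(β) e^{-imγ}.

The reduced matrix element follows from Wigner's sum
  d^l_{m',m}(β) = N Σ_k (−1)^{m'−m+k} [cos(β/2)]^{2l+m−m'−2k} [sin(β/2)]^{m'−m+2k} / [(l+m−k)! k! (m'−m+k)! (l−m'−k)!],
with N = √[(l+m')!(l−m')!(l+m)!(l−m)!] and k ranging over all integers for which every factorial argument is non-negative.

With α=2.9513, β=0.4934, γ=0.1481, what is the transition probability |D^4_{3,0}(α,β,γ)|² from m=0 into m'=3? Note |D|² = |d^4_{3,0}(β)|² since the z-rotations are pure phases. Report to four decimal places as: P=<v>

P=0.0192

D^4_{3,0}(2.9513,0.4934,0.1481) = e^{-i·3·2.9513}·d^4_{3,0}(0.4934)·e^{-i·0·0.1481}. Compute d first:
With c≡cos(β/2)=0.969724 and s≡sin(β/2)=0.244205, N=[5040·1·24·24]^{1/2}=1703.830978
Admissible k: 0..1 (factorial args all ≥0)
  k=0: (−1)^3·1703.8310/(144)·0.9697^5·0.2442^3 = -0.147764
  k=1: (−1)^4·1703.8310/(144)·0.9697^3·0.2442^5 = +0.009371
d^4_{3,0}(0.4934) = -0.147764 +0.009371 = -0.138393
|D^4_{3,0}|² = |d^4_{3,0}(β)|² = (-0.138393)² = 0.019153 (the z-rotation phases have unit modulus)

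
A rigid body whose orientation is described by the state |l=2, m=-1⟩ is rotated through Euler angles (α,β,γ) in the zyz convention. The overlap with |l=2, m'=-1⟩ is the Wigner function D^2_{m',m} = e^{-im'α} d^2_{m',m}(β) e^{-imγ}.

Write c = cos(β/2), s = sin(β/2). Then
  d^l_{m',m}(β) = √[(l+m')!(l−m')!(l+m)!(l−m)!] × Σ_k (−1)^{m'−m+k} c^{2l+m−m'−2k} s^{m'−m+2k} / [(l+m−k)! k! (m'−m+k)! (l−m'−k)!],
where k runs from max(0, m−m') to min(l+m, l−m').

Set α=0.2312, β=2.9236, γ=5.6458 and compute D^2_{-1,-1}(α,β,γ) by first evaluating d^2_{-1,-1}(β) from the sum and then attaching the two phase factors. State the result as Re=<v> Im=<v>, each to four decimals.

D^2_{-1,-1}(0.2312,2.9236,5.6458) = e^{-i·-1·0.2312}·d^2_{-1,-1}(2.9236)·e^{-i·-1·5.6458}. Compute d first:
With c≡cos(β/2)=0.108781 and s≡sin(β/2)=0.994066, N=[1·6·1·6]^{1/2}=6.000000
k∈{0,1} keeps every argument non-negative
  k=0: (−1)^0·6.0000/(6)·0.1088^4·0.9941^0 = +0.000140
  k=1: (−1)^1·6.0000/(2)·0.1088^2·0.9941^2 = -0.035080
d^2_{-1,-1}(2.9236) = +0.000140 -0.035080 = -0.034940
Phases: e^{-i·(-1)·0.2312}=+0.973392+0.229146i, e^{-i·(-1)·5.6458}=+0.803654-0.595096i ⇒ D=-0.032097+0.013805i

Re=-0.0321 Im=0.0138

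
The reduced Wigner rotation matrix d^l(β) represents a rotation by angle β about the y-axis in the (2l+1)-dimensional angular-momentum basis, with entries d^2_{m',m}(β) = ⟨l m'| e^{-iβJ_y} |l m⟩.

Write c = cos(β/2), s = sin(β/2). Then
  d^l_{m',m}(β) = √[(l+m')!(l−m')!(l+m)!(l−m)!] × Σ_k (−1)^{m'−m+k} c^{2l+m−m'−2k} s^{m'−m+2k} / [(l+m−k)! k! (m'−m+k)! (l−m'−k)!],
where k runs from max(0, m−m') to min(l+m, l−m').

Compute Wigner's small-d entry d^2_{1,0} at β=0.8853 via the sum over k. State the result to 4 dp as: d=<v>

d=-0.6002

d^2_{1,0}(β=0.8853) via Wigner's sum:
c=cos(0.8853/2)=0.903620, s=sin(0.8853/2)=0.428336; N=√[6·1·2·2]=4.898979
Admissible k: 0..1 (factorial args all ≥0)
  k=0: (−1)^1·4.8990/(2)·0.9036^3·0.4283^1 = -0.774135
  k=1: (−1)^2·4.8990/(2)·0.9036^1·0.4283^3 = +0.173946
d^2_{1,0}(0.8853) = -0.774135 +0.173946 = -0.600190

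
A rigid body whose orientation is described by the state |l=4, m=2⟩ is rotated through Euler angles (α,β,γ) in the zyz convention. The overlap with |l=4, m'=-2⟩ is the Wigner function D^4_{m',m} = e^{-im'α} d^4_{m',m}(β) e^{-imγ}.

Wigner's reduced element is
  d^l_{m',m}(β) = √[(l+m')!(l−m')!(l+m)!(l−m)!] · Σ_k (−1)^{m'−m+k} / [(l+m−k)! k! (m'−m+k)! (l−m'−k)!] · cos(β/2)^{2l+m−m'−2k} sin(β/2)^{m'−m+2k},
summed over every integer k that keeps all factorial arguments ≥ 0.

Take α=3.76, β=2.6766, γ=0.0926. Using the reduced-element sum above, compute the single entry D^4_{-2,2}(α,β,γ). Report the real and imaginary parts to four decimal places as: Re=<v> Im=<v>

Split into d^4_{-2,2}(β=2.6766) × two z-phases.
Half-angle: c=0.230407, s=0.973094. N=√(2·720·720·2)=1440.000000
k: max(0,(2)−(-2))=4 … min(4+(2),4−(-2))=6
  k=4: (−1)^0·1440.0000/(96)·0.2304^4·0.9731^4 = +0.037905
  k=5: (−1)^1·1440.0000/(120)·0.2304^2·0.9731^6 = -0.540883
  k=6: (−1)^2·1440.0000/(1440)·0.2304^0·0.9731^8 = +0.803969
d^4_{-2,2}(2.6766) = +0.037905 -0.540883 +0.803969 = +0.300991
Phases: e^{-i·(-2)·3.76}=+0.327807+0.944745i, e^{-i·(2)·0.0926}=+0.982899-0.184143i ⇒ D=+0.149342+0.261328i

Re=0.1493 Im=0.2613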